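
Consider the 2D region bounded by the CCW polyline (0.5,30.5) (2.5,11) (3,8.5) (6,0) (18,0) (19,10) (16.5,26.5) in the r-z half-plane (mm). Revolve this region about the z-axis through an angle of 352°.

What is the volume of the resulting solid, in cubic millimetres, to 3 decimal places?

Profile (r,z), 7 vertices: (0.5,30.5) (2.5,11) (3,8.5) (6,0) (18,0) (19,10) (16.5,26.5)
edge 0: (0.5,30.5)→(2.5,11)  cross = 0.5·11 − 2.5·30.5 = -70.7500; (r_i+r_j)·cross = 3·-70.7500 = -212.2500
edge 1: (2.5,11)→(3,8.5)  cross = 2.5·8.5 − 3·11 = -11.7500; (r_i+r_j)·cross = 5.5·-11.7500 = -64.6250
edge 2: (3,8.5)→(6,0)  cross = 3·0 − 6·8.5 = -51.0000; (r_i+r_j)·cross = 9·-51.0000 = -459.0000
edge 3: (6,0)→(18,0)  cross = 6·0 − 18·0 = 0.0000; (r_i+r_j)·cross = 24·0.0000 = 0.0000
edge 4: (18,0)→(19,10)  cross = 18·10 − 19·0 = 180.0000; (r_i+r_j)·cross = 37·180.0000 = 6660.0000
edge 5: (19,10)→(16.5,26.5)  cross = 19·26.5 − 16.5·10 = 338.5000; (r_i+r_j)·cross = 35.5·338.5000 = 12016.7500
edge 6: (16.5,26.5)→(0.5,30.5)  cross = 16.5·30.5 − 0.5·26.5 = 490.0000; (r_i+r_j)·cross = 17·490.0000 = 8330.0000
Σcross = 875.0000 → A = |Σcross|/2 = 437.5000 mm²
Σ(r_i+r_j)·cross = 26270.8750 → first moment M = |Σ|/6 = 4378.4792
R_c = M/A = 4378.4792/437.5000 = 10.0080 mm
θ = 352° = 6.143559 rad
V = θ·R_c·A = 6.143559·10.0080·437.5000 = 26899.445 mm³

Volume = 26899.445 mm³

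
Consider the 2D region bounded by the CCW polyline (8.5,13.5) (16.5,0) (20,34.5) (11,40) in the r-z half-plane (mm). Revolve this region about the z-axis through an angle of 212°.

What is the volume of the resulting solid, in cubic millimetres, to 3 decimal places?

Volume = 15114.977 mm³

Profile (r,z), 4 vertices: (8.5,13.5) (16.5,0) (20,34.5) (11,40)
edge 0: (8.5,13.5)→(16.5,0)  cross = 8.5·0 − 16.5·13.5 = -222.7500; (r_i+r_j)·cross = 25·-222.7500 = -5568.7500
edge 1: (16.5,0)→(20,34.5)  cross = 16.5·34.5 − 20·0 = 569.2500; (r_i+r_j)·cross = 36.5·569.2500 = 20777.6250
edge 2: (20,34.5)→(11,40)  cross = 20·40 − 11·34.5 = 420.5000; (r_i+r_j)·cross = 31·420.5000 = 13035.5000
edge 3: (11,40)→(8.5,13.5)  cross = 11·13.5 − 8.5·40 = -191.5000; (r_i+r_j)·cross = 19.5·-191.5000 = -3734.2500
Σcross = 575.5000 → A = |Σcross|/2 = 287.7500 mm²
Σ(r_i+r_j)·cross = 24510.1250 → first moment M = |Σ|/6 = 4085.0208
R_c = M/A = 4085.0208/287.7500 = 14.1964 mm
θ = 212° = 3.700098 rad
V = θ·R_c·A = 3.700098·14.1964·287.7500 = 15114.977 mm³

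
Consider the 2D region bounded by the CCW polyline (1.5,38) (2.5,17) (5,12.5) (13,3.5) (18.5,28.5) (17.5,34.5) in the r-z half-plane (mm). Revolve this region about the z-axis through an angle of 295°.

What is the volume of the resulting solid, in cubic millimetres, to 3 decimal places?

Volume = 19748.564 mm³

Profile (r,z), 6 vertices: (1.5,38) (2.5,17) (5,12.5) (13,3.5) (18.5,28.5) (17.5,34.5)
edge 0: (1.5,38)→(2.5,17)  cross = 1.5·17 − 2.5·38 = -69.5000; (r_i+r_j)·cross = 4·-69.5000 = -278.0000
edge 1: (2.5,17)→(5,12.5)  cross = 2.5·12.5 − 5·17 = -53.7500; (r_i+r_j)·cross = 7.5·-53.7500 = -403.1250
edge 2: (5,12.5)→(13,3.5)  cross = 5·3.5 − 13·12.5 = -145.0000; (r_i+r_j)·cross = 18·-145.0000 = -2610.0000
edge 3: (13,3.5)→(18.5,28.5)  cross = 13·28.5 − 18.5·3.5 = 305.7500; (r_i+r_j)·cross = 31.5·305.7500 = 9631.1250
edge 4: (18.5,28.5)→(17.5,34.5)  cross = 18.5·34.5 − 17.5·28.5 = 139.5000; (r_i+r_j)·cross = 36·139.5000 = 5022.0000
edge 5: (17.5,34.5)→(1.5,38)  cross = 17.5·38 − 1.5·34.5 = 613.2500; (r_i+r_j)·cross = 19·613.2500 = 11651.7500
Σcross = 790.2500 → A = |Σcross|/2 = 395.1250 mm²
Σ(r_i+r_j)·cross = 23013.7500 → first moment M = |Σ|/6 = 3835.6250
R_c = M/A = 3835.6250/395.1250 = 9.7074 mm
θ = 295° = 5.148721 rad
V = θ·R_c·A = 5.148721·9.7074·395.1250 = 19748.564 mm³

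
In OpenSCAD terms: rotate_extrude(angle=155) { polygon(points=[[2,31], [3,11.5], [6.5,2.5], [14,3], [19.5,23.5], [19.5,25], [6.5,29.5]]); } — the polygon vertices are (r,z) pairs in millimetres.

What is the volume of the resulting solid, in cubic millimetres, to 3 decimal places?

Volume = 9395.651 mm³

Profile (r,z), 7 vertices: (2,31) (3,11.5) (6.5,2.5) (14,3) (19.5,23.5) (19.5,25) (6.5,29.5)
edge 0: (2,31)→(3,11.5)  cross = 2·11.5 − 3·31 = -70.0000; (r_i+r_j)·cross = 5·-70.0000 = -350.0000
edge 1: (3,11.5)→(6.5,2.5)  cross = 3·2.5 − 6.5·11.5 = -67.2500; (r_i+r_j)·cross = 9.5·-67.2500 = -638.8750
edge 2: (6.5,2.5)→(14,3)  cross = 6.5·3 − 14·2.5 = -15.5000; (r_i+r_j)·cross = 20.5·-15.5000 = -317.7500
edge 3: (14,3)→(19.5,23.5)  cross = 14·23.5 − 19.5·3 = 270.5000; (r_i+r_j)·cross = 33.5·270.5000 = 9061.7500
edge 4: (19.5,23.5)→(19.5,25)  cross = 19.5·25 − 19.5·23.5 = 29.2500; (r_i+r_j)·cross = 39·29.2500 = 1140.7500
edge 5: (19.5,25)→(6.5,29.5)  cross = 19.5·29.5 − 6.5·25 = 412.7500; (r_i+r_j)·cross = 26·412.7500 = 10731.5000
edge 6: (6.5,29.5)→(2,31)  cross = 6.5·31 − 2·29.5 = 142.5000; (r_i+r_j)·cross = 8.5·142.5000 = 1211.2500
Σcross = 702.2500 → A = |Σcross|/2 = 351.1250 mm²
Σ(r_i+r_j)·cross = 20838.6250 → first moment M = |Σ|/6 = 3473.1042
R_c = M/A = 3473.1042/351.1250 = 9.8914 mm
θ = 155° = 2.705260 rad
V = θ·R_c·A = 2.705260·9.8914·351.1250 = 9395.651 mm³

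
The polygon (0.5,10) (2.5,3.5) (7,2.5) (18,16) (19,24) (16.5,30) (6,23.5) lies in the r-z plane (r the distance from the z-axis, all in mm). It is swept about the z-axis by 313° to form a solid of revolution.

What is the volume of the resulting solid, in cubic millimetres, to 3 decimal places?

Profile (r,z), 7 vertices: (0.5,10) (2.5,3.5) (7,2.5) (18,16) (19,24) (16.5,30) (6,23.5)
edge 0: (0.5,10)→(2.5,3.5)  cross = 0.5·3.5 − 2.5·10 = -23.2500; (r_i+r_j)·cross = 3·-23.2500 = -69.7500
edge 1: (2.5,3.5)→(7,2.5)  cross = 2.5·2.5 − 7·3.5 = -18.2500; (r_i+r_j)·cross = 9.5·-18.2500 = -173.3750
edge 2: (7,2.5)→(18,16)  cross = 7·16 − 18·2.5 = 67.0000; (r_i+r_j)·cross = 25·67.0000 = 1675.0000
edge 3: (18,16)→(19,24)  cross = 18·24 − 19·16 = 128.0000; (r_i+r_j)·cross = 37·128.0000 = 4736.0000
edge 4: (19,24)→(16.5,30)  cross = 19·30 − 16.5·24 = 174.0000; (r_i+r_j)·cross = 35.5·174.0000 = 6177.0000
edge 5: (16.5,30)→(6,23.5)  cross = 16.5·23.5 − 6·30 = 207.7500; (r_i+r_j)·cross = 22.5·207.7500 = 4674.3750
edge 6: (6,23.5)→(0.5,10)  cross = 6·10 − 0.5·23.5 = 48.2500; (r_i+r_j)·cross = 6.5·48.2500 = 313.6250
Σcross = 583.5000 → A = |Σcross|/2 = 291.7500 mm²
Σ(r_i+r_j)·cross = 17332.8750 → first moment M = |Σ|/6 = 2888.8125
R_c = M/A = 2888.8125/291.7500 = 9.9017 mm
θ = 313° = 5.462881 rad
V = θ·R_c·A = 5.462881·9.9017·291.7500 = 15781.238 mm³

Volume = 15781.238 mm³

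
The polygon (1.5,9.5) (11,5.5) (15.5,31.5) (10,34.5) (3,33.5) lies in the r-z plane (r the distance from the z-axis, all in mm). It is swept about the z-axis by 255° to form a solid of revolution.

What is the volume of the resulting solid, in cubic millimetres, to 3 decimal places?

Profile (r,z), 5 vertices: (1.5,9.5) (11,5.5) (15.5,31.5) (10,34.5) (3,33.5)
edge 0: (1.5,9.5)→(11,5.5)  cross = 1.5·5.5 − 11·9.5 = -96.2500; (r_i+r_j)·cross = 12.5·-96.2500 = -1203.1250
edge 1: (11,5.5)→(15.5,31.5)  cross = 11·31.5 − 15.5·5.5 = 261.2500; (r_i+r_j)·cross = 26.5·261.2500 = 6923.1250
edge 2: (15.5,31.5)→(10,34.5)  cross = 15.5·34.5 − 10·31.5 = 219.7500; (r_i+r_j)·cross = 25.5·219.7500 = 5603.6250
edge 3: (10,34.5)→(3,33.5)  cross = 10·33.5 − 3·34.5 = 231.5000; (r_i+r_j)·cross = 13·231.5000 = 3009.5000
edge 4: (3,33.5)→(1.5,9.5)  cross = 3·9.5 − 1.5·33.5 = -21.7500; (r_i+r_j)·cross = 4.5·-21.7500 = -97.8750
Σcross = 594.5000 → A = |Σcross|/2 = 297.2500 mm²
Σ(r_i+r_j)·cross = 14235.2500 → first moment M = |Σ|/6 = 2372.5417
R_c = M/A = 2372.5417/297.2500 = 7.9816 mm
θ = 255° = 4.450590 rad
V = θ·R_c·A = 4.450590·7.9816·297.2500 = 10559.209 mm³

Volume = 10559.209 mm³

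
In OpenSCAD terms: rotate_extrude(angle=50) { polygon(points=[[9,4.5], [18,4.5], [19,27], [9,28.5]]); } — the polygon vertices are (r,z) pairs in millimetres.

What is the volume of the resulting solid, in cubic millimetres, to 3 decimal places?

Profile (r,z), 4 vertices: (9,4.5) (18,4.5) (19,27) (9,28.5)
edge 0: (9,4.5)→(18,4.5)  cross = 9·4.5 − 18·4.5 = -40.5000; (r_i+r_j)·cross = 27·-40.5000 = -1093.5000
edge 1: (18,4.5)→(19,27)  cross = 18·27 − 19·4.5 = 400.5000; (r_i+r_j)·cross = 37·400.5000 = 14818.5000
edge 2: (19,27)→(9,28.5)  cross = 19·28.5 − 9·27 = 298.5000; (r_i+r_j)·cross = 28·298.5000 = 8358.0000
edge 3: (9,28.5)→(9,4.5)  cross = 9·4.5 − 9·28.5 = -216.0000; (r_i+r_j)·cross = 18·-216.0000 = -3888.0000
Σcross = 442.5000 → A = |Σcross|/2 = 221.2500 mm²
Σ(r_i+r_j)·cross = 18195.0000 → first moment M = |Σ|/6 = 3032.5000
R_c = M/A = 3032.5000/221.2500 = 13.7062 mm
θ = 50° = 0.872665 rad
V = θ·R_c·A = 0.872665·13.7062·221.2500 = 2646.355 mm³

Volume = 2646.355 mm³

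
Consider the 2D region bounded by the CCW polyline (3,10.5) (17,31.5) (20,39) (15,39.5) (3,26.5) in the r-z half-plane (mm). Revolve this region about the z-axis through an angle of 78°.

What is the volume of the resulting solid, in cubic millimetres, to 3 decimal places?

Profile (r,z), 5 vertices: (3,10.5) (17,31.5) (20,39) (15,39.5) (3,26.5)
edge 0: (3,10.5)→(17,31.5)  cross = 3·31.5 − 17·10.5 = -84.0000; (r_i+r_j)·cross = 20·-84.0000 = -1680.0000
edge 1: (17,31.5)→(20,39)  cross = 17·39 − 20·31.5 = 33.0000; (r_i+r_j)·cross = 37·33.0000 = 1221.0000
edge 2: (20,39)→(15,39.5)  cross = 20·39.5 − 15·39 = 205.0000; (r_i+r_j)·cross = 35·205.0000 = 7175.0000
edge 3: (15,39.5)→(3,26.5)  cross = 15·26.5 − 3·39.5 = 279.0000; (r_i+r_j)·cross = 18·279.0000 = 5022.0000
edge 4: (3,26.5)→(3,10.5)  cross = 3·10.5 − 3·26.5 = -48.0000; (r_i+r_j)·cross = 6·-48.0000 = -288.0000
Σcross = 385.0000 → A = |Σcross|/2 = 192.5000 mm²
Σ(r_i+r_j)·cross = 11450.0000 → first moment M = |Σ|/6 = 1908.3333
R_c = M/A = 1908.3333/192.5000 = 9.9134 mm
θ = 78° = 1.361357 rad
V = θ·R_c·A = 1.361357·9.9134·192.5000 = 2597.923 mm³

Volume = 2597.923 mm³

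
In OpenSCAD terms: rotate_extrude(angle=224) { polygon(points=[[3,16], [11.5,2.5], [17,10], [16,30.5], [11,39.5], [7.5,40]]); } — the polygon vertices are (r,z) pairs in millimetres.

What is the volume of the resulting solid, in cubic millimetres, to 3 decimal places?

Volume = 14336.518 mm³

Profile (r,z), 6 vertices: (3,16) (11.5,2.5) (17,10) (16,30.5) (11,39.5) (7.5,40)
edge 0: (3,16)→(11.5,2.5)  cross = 3·2.5 − 11.5·16 = -176.5000; (r_i+r_j)·cross = 14.5·-176.5000 = -2559.2500
edge 1: (11.5,2.5)→(17,10)  cross = 11.5·10 − 17·2.5 = 72.5000; (r_i+r_j)·cross = 28.5·72.5000 = 2066.2500
edge 2: (17,10)→(16,30.5)  cross = 17·30.5 − 16·10 = 358.5000; (r_i+r_j)·cross = 33·358.5000 = 11830.5000
edge 3: (16,30.5)→(11,39.5)  cross = 16·39.5 − 11·30.5 = 296.5000; (r_i+r_j)·cross = 27·296.5000 = 8005.5000
edge 4: (11,39.5)→(7.5,40)  cross = 11·40 − 7.5·39.5 = 143.7500; (r_i+r_j)·cross = 18.5·143.7500 = 2659.3750
edge 5: (7.5,40)→(3,16)  cross = 7.5·16 − 3·40 = 0.0000; (r_i+r_j)·cross = 10.5·0.0000 = 0.0000
Σcross = 694.7500 → A = |Σcross|/2 = 347.3750 mm²
Σ(r_i+r_j)·cross = 22002.3750 → first moment M = |Σ|/6 = 3667.0625
R_c = M/A = 3667.0625/347.3750 = 10.5565 mm
θ = 224° = 3.909538 rad
V = θ·R_c·A = 3.909538·10.5565·347.3750 = 14336.518 mm³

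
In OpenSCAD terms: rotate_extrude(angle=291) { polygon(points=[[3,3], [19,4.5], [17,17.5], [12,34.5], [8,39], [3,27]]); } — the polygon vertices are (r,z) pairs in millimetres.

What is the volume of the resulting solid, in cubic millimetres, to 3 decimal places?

Volume = 20040.102 mm³

Profile (r,z), 6 vertices: (3,3) (19,4.5) (17,17.5) (12,34.5) (8,39) (3,27)
edge 0: (3,3)→(19,4.5)  cross = 3·4.5 − 19·3 = -43.5000; (r_i+r_j)·cross = 22·-43.5000 = -957.0000
edge 1: (19,4.5)→(17,17.5)  cross = 19·17.5 − 17·4.5 = 256.0000; (r_i+r_j)·cross = 36·256.0000 = 9216.0000
edge 2: (17,17.5)→(12,34.5)  cross = 17·34.5 − 12·17.5 = 376.5000; (r_i+r_j)·cross = 29·376.5000 = 10918.5000
edge 3: (12,34.5)→(8,39)  cross = 12·39 − 8·34.5 = 192.0000; (r_i+r_j)·cross = 20·192.0000 = 3840.0000
edge 4: (8,39)→(3,27)  cross = 8·27 − 3·39 = 99.0000; (r_i+r_j)·cross = 11·99.0000 = 1089.0000
edge 5: (3,27)→(3,3)  cross = 3·3 − 3·27 = -72.0000; (r_i+r_j)·cross = 6·-72.0000 = -432.0000
Σcross = 808.0000 → A = |Σcross|/2 = 404.0000 mm²
Σ(r_i+r_j)·cross = 23674.5000 → first moment M = |Σ|/6 = 3945.7500
R_c = M/A = 3945.7500/404.0000 = 9.7667 mm
θ = 291° = 5.078908 rad
V = θ·R_c·A = 5.078908·9.7667·404.0000 = 20040.102 mm³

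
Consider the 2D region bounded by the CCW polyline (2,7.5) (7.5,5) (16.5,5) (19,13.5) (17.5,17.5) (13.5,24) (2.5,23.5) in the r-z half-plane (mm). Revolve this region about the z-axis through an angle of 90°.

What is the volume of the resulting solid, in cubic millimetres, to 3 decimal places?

Volume = 4244.815 mm³

Profile (r,z), 7 vertices: (2,7.5) (7.5,5) (16.5,5) (19,13.5) (17.5,17.5) (13.5,24) (2.5,23.5)
edge 0: (2,7.5)→(7.5,5)  cross = 2·5 − 7.5·7.5 = -46.2500; (r_i+r_j)·cross = 9.5·-46.2500 = -439.3750
edge 1: (7.5,5)→(16.5,5)  cross = 7.5·5 − 16.5·5 = -45.0000; (r_i+r_j)·cross = 24·-45.0000 = -1080.0000
edge 2: (16.5,5)→(19,13.5)  cross = 16.5·13.5 − 19·5 = 127.7500; (r_i+r_j)·cross = 35.5·127.7500 = 4535.1250
edge 3: (19,13.5)→(17.5,17.5)  cross = 19·17.5 − 17.5·13.5 = 96.2500; (r_i+r_j)·cross = 36.5·96.2500 = 3513.1250
edge 4: (17.5,17.5)→(13.5,24)  cross = 17.5·24 − 13.5·17.5 = 183.7500; (r_i+r_j)·cross = 31·183.7500 = 5696.2500
edge 5: (13.5,24)→(2.5,23.5)  cross = 13.5·23.5 − 2.5·24 = 257.2500; (r_i+r_j)·cross = 16·257.2500 = 4116.0000
edge 6: (2.5,23.5)→(2,7.5)  cross = 2.5·7.5 − 2·23.5 = -28.2500; (r_i+r_j)·cross = 4.5·-28.2500 = -127.1250
Σcross = 545.5000 → A = |Σcross|/2 = 272.7500 mm²
Σ(r_i+r_j)·cross = 16214.0000 → first moment M = |Σ|/6 = 2702.3333
R_c = M/A = 2702.3333/272.7500 = 9.9077 mm
θ = 90° = 1.570796 rad
V = θ·R_c·A = 1.570796·9.9077·272.7500 = 4244.815 mm³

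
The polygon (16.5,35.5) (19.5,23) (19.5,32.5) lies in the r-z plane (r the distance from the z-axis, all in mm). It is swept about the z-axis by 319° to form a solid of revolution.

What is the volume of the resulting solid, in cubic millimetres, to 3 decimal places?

Volume = 1467.759 mm³

Profile (r,z), 3 vertices: (16.5,35.5) (19.5,23) (19.5,32.5)
edge 0: (16.5,35.5)→(19.5,23)  cross = 16.5·23 − 19.5·35.5 = -312.7500; (r_i+r_j)·cross = 36·-312.7500 = -11259.0000
edge 1: (19.5,23)→(19.5,32.5)  cross = 19.5·32.5 − 19.5·23 = 185.2500; (r_i+r_j)·cross = 39·185.2500 = 7224.7500
edge 2: (19.5,32.5)→(16.5,35.5)  cross = 19.5·35.5 − 16.5·32.5 = 156.0000; (r_i+r_j)·cross = 36·156.0000 = 5616.0000
Σcross = 28.5000 → A = |Σcross|/2 = 14.2500 mm²
Σ(r_i+r_j)·cross = 1581.7500 → first moment M = |Σ|/6 = 263.6250
R_c = M/A = 263.6250/14.2500 = 18.5000 mm
θ = 319° = 5.567600 rad
V = θ·R_c·A = 5.567600·18.5000·14.2500 = 1467.759 mm³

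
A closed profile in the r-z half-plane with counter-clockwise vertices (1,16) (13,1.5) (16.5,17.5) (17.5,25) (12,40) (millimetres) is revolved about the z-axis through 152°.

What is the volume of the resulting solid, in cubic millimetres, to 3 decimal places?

Volume = 9054.626 mm³

Profile (r,z), 5 vertices: (1,16) (13,1.5) (16.5,17.5) (17.5,25) (12,40)
edge 0: (1,16)→(13,1.5)  cross = 1·1.5 − 13·16 = -206.5000; (r_i+r_j)·cross = 14·-206.5000 = -2891.0000
edge 1: (13,1.5)→(16.5,17.5)  cross = 13·17.5 − 16.5·1.5 = 202.7500; (r_i+r_j)·cross = 29.5·202.7500 = 5981.1250
edge 2: (16.5,17.5)→(17.5,25)  cross = 16.5·25 − 17.5·17.5 = 106.2500; (r_i+r_j)·cross = 34·106.2500 = 3612.5000
edge 3: (17.5,25)→(12,40)  cross = 17.5·40 − 12·25 = 400.0000; (r_i+r_j)·cross = 29.5·400.0000 = 11800.0000
edge 4: (12,40)→(1,16)  cross = 12·16 − 1·40 = 152.0000; (r_i+r_j)·cross = 13·152.0000 = 1976.0000
Σcross = 654.5000 → A = |Σcross|/2 = 327.2500 mm²
Σ(r_i+r_j)·cross = 20478.6250 → first moment M = |Σ|/6 = 3413.1042
R_c = M/A = 3413.1042/327.2500 = 10.4297 mm
θ = 152° = 2.652900 rad
V = θ·R_c·A = 2.652900·10.4297·327.2500 = 9054.626 mm³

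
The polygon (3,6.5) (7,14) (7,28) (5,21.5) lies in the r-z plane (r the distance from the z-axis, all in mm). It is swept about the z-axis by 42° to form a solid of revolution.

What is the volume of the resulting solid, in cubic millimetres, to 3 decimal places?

Volume = 147.463 mm³

Profile (r,z), 4 vertices: (3,6.5) (7,14) (7,28) (5,21.5)
edge 0: (3,6.5)→(7,14)  cross = 3·14 − 7·6.5 = -3.5000; (r_i+r_j)·cross = 10·-3.5000 = -35.0000
edge 1: (7,14)→(7,28)  cross = 7·28 − 7·14 = 98.0000; (r_i+r_j)·cross = 14·98.0000 = 1372.0000
edge 2: (7,28)→(5,21.5)  cross = 7·21.5 − 5·28 = 10.5000; (r_i+r_j)·cross = 12·10.5000 = 126.0000
edge 3: (5,21.5)→(3,6.5)  cross = 5·6.5 − 3·21.5 = -32.0000; (r_i+r_j)·cross = 8·-32.0000 = -256.0000
Σcross = 73.0000 → A = |Σcross|/2 = 36.5000 mm²
Σ(r_i+r_j)·cross = 1207.0000 → first moment M = |Σ|/6 = 201.1667
R_c = M/A = 201.1667/36.5000 = 5.5114 mm
θ = 42° = 0.733038 rad
V = θ·R_c·A = 0.733038·5.5114·36.5000 = 147.463 mm³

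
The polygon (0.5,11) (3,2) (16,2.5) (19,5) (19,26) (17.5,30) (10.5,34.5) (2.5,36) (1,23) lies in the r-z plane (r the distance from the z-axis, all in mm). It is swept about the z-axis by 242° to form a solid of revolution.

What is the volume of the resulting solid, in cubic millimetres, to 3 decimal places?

Volume = 22436.101 mm³

Profile (r,z), 9 vertices: (0.5,11) (3,2) (16,2.5) (19,5) (19,26) (17.5,30) (10.5,34.5) (2.5,36) (1,23)
edge 0: (0.5,11)→(3,2)  cross = 0.5·2 − 3·11 = -32.0000; (r_i+r_j)·cross = 3.5·-32.0000 = -112.0000
edge 1: (3,2)→(16,2.5)  cross = 3·2.5 − 16·2 = -24.5000; (r_i+r_j)·cross = 19·-24.5000 = -465.5000
edge 2: (16,2.5)→(19,5)  cross = 16·5 − 19·2.5 = 32.5000; (r_i+r_j)·cross = 35·32.5000 = 1137.5000
edge 3: (19,5)→(19,26)  cross = 19·26 − 19·5 = 399.0000; (r_i+r_j)·cross = 38·399.0000 = 15162.0000
edge 4: (19,26)→(17.5,30)  cross = 19·30 − 17.5·26 = 115.0000; (r_i+r_j)·cross = 36.5·115.0000 = 4197.5000
edge 5: (17.5,30)→(10.5,34.5)  cross = 17.5·34.5 − 10.5·30 = 288.7500; (r_i+r_j)·cross = 28·288.7500 = 8085.0000
edge 6: (10.5,34.5)→(2.5,36)  cross = 10.5·36 − 2.5·34.5 = 291.7500; (r_i+r_j)·cross = 13·291.7500 = 3792.7500
edge 7: (2.5,36)→(1,23)  cross = 2.5·23 − 1·36 = 21.5000; (r_i+r_j)·cross = 3.5·21.5000 = 75.2500
edge 8: (1,23)→(0.5,11)  cross = 1·11 − 0.5·23 = -0.5000; (r_i+r_j)·cross = 1.5·-0.5000 = -0.7500
Σcross = 1091.5000 → A = |Σcross|/2 = 545.7500 mm²
Σ(r_i+r_j)·cross = 31871.7500 → first moment M = |Σ|/6 = 5311.9583
R_c = M/A = 5311.9583/545.7500 = 9.7333 mm
θ = 242° = 4.223697 rad
V = θ·R_c·A = 4.223697·9.7333·545.7500 = 22436.101 mm³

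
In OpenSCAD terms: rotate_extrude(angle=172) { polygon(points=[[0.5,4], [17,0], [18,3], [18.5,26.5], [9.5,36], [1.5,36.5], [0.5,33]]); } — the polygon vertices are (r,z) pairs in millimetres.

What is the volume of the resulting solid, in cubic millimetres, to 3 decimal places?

Volume = 15433.609 mm³

Profile (r,z), 7 vertices: (0.5,4) (17,0) (18,3) (18.5,26.5) (9.5,36) (1.5,36.5) (0.5,33)
edge 0: (0.5,4)→(17,0)  cross = 0.5·0 − 17·4 = -68.0000; (r_i+r_j)·cross = 17.5·-68.0000 = -1190.0000
edge 1: (17,0)→(18,3)  cross = 17·3 − 18·0 = 51.0000; (r_i+r_j)·cross = 35·51.0000 = 1785.0000
edge 2: (18,3)→(18.5,26.5)  cross = 18·26.5 − 18.5·3 = 421.5000; (r_i+r_j)·cross = 36.5·421.5000 = 15384.7500
edge 3: (18.5,26.5)→(9.5,36)  cross = 18.5·36 − 9.5·26.5 = 414.2500; (r_i+r_j)·cross = 28·414.2500 = 11599.0000
edge 4: (9.5,36)→(1.5,36.5)  cross = 9.5·36.5 − 1.5·36 = 292.7500; (r_i+r_j)·cross = 11·292.7500 = 3220.2500
edge 5: (1.5,36.5)→(0.5,33)  cross = 1.5·33 − 0.5·36.5 = 31.2500; (r_i+r_j)·cross = 2·31.2500 = 62.5000
edge 6: (0.5,33)→(0.5,4)  cross = 0.5·4 − 0.5·33 = -14.5000; (r_i+r_j)·cross = 1·-14.5000 = -14.5000
Σcross = 1128.2500 → A = |Σcross|/2 = 564.1250 mm²
Σ(r_i+r_j)·cross = 30847.0000 → first moment M = |Σ|/6 = 5141.1667
R_c = M/A = 5141.1667/564.1250 = 9.1135 mm
θ = 172° = 3.001966 rad
V = θ·R_c·A = 3.001966·9.1135·564.1250 = 15433.609 mm³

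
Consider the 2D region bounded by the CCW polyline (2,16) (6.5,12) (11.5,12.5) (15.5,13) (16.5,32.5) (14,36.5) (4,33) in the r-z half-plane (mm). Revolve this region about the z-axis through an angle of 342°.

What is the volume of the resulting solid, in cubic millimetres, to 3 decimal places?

Volume = 16441.558 mm³

Profile (r,z), 7 vertices: (2,16) (6.5,12) (11.5,12.5) (15.5,13) (16.5,32.5) (14,36.5) (4,33)
edge 0: (2,16)→(6.5,12)  cross = 2·12 − 6.5·16 = -80.0000; (r_i+r_j)·cross = 8.5·-80.0000 = -680.0000
edge 1: (6.5,12)→(11.5,12.5)  cross = 6.5·12.5 − 11.5·12 = -56.7500; (r_i+r_j)·cross = 18·-56.7500 = -1021.5000
edge 2: (11.5,12.5)→(15.5,13)  cross = 11.5·13 − 15.5·12.5 = -44.2500; (r_i+r_j)·cross = 27·-44.2500 = -1194.7500
edge 3: (15.5,13)→(16.5,32.5)  cross = 15.5·32.5 − 16.5·13 = 289.2500; (r_i+r_j)·cross = 32·289.2500 = 9256.0000
edge 4: (16.5,32.5)→(14,36.5)  cross = 16.5·36.5 − 14·32.5 = 147.2500; (r_i+r_j)·cross = 30.5·147.2500 = 4491.1250
edge 5: (14,36.5)→(4,33)  cross = 14·33 − 4·36.5 = 316.0000; (r_i+r_j)·cross = 18·316.0000 = 5688.0000
edge 6: (4,33)→(2,16)  cross = 4·16 − 2·33 = -2.0000; (r_i+r_j)·cross = 6·-2.0000 = -12.0000
Σcross = 569.5000 → A = |Σcross|/2 = 284.7500 mm²
Σ(r_i+r_j)·cross = 16526.8750 → first moment M = |Σ|/6 = 2754.4792
R_c = M/A = 2754.4792/284.7500 = 9.6733 mm
θ = 342° = 5.969026 rad
V = θ·R_c·A = 5.969026·9.6733·284.7500 = 16441.558 mm³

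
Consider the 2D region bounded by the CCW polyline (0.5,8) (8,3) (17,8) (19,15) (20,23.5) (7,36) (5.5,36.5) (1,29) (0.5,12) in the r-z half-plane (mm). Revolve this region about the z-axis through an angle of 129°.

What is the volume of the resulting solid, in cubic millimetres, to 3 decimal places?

Volume = 9653.667 mm³

Profile (r,z), 9 vertices: (0.5,8) (8,3) (17,8) (19,15) (20,23.5) (7,36) (5.5,36.5) (1,29) (0.5,12)
edge 0: (0.5,8)→(8,3)  cross = 0.5·3 − 8·8 = -62.5000; (r_i+r_j)·cross = 8.5·-62.5000 = -531.2500
edge 1: (8,3)→(17,8)  cross = 8·8 − 17·3 = 13.0000; (r_i+r_j)·cross = 25·13.0000 = 325.0000
edge 2: (17,8)→(19,15)  cross = 17·15 − 19·8 = 103.0000; (r_i+r_j)·cross = 36·103.0000 = 3708.0000
edge 3: (19,15)→(20,23.5)  cross = 19·23.5 − 20·15 = 146.5000; (r_i+r_j)·cross = 39·146.5000 = 5713.5000
edge 4: (20,23.5)→(7,36)  cross = 20·36 − 7·23.5 = 555.5000; (r_i+r_j)·cross = 27·555.5000 = 14998.5000
edge 5: (7,36)→(5.5,36.5)  cross = 7·36.5 − 5.5·36 = 57.5000; (r_i+r_j)·cross = 12.5·57.5000 = 718.7500
edge 6: (5.5,36.5)→(1,29)  cross = 5.5·29 − 1·36.5 = 123.0000; (r_i+r_j)·cross = 6.5·123.0000 = 799.5000
edge 7: (1,29)→(0.5,12)  cross = 1·12 − 0.5·29 = -2.5000; (r_i+r_j)·cross = 1.5·-2.5000 = -3.7500
edge 8: (0.5,12)→(0.5,8)  cross = 0.5·8 − 0.5·12 = -2.0000; (r_i+r_j)·cross = 1·-2.0000 = -2.0000
Σcross = 931.5000 → A = |Σcross|/2 = 465.7500 mm²
Σ(r_i+r_j)·cross = 25726.2500 → first moment M = |Σ|/6 = 4287.7083
R_c = M/A = 4287.7083/465.7500 = 9.2060 mm
θ = 129° = 2.251475 rad
V = θ·R_c·A = 2.251475·9.2060·465.7500 = 9653.667 mm³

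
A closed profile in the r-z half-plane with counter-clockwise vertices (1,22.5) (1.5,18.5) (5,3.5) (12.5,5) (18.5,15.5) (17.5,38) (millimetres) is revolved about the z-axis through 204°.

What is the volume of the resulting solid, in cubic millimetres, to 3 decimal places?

Volume = 14437.564 mm³

Profile (r,z), 6 vertices: (1,22.5) (1.5,18.5) (5,3.5) (12.5,5) (18.5,15.5) (17.5,38)
edge 0: (1,22.5)→(1.5,18.5)  cross = 1·18.5 − 1.5·22.5 = -15.2500; (r_i+r_j)·cross = 2.5·-15.2500 = -38.1250
edge 1: (1.5,18.5)→(5,3.5)  cross = 1.5·3.5 − 5·18.5 = -87.2500; (r_i+r_j)·cross = 6.5·-87.2500 = -567.1250
edge 2: (5,3.5)→(12.5,5)  cross = 5·5 − 12.5·3.5 = -18.7500; (r_i+r_j)·cross = 17.5·-18.7500 = -328.1250
edge 3: (12.5,5)→(18.5,15.5)  cross = 12.5·15.5 − 18.5·5 = 101.2500; (r_i+r_j)·cross = 31·101.2500 = 3138.7500
edge 4: (18.5,15.5)→(17.5,38)  cross = 18.5·38 − 17.5·15.5 = 431.7500; (r_i+r_j)·cross = 36·431.7500 = 15543.0000
edge 5: (17.5,38)→(1,22.5)  cross = 17.5·22.5 − 1·38 = 355.7500; (r_i+r_j)·cross = 18.5·355.7500 = 6581.3750
Σcross = 767.5000 → A = |Σcross|/2 = 383.7500 mm²
Σ(r_i+r_j)·cross = 24329.7500 → first moment M = |Σ|/6 = 4054.9583
R_c = M/A = 4054.9583/383.7500 = 10.5667 mm
θ = 204° = 3.560472 rad
V = θ·R_c·A = 3.560472·10.5667·383.7500 = 14437.564 mm³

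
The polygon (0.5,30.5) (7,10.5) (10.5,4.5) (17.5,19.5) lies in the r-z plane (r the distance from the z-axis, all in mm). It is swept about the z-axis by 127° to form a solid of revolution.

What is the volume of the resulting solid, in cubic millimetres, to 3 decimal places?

Volume = 3701.669 mm³

Profile (r,z), 4 vertices: (0.5,30.5) (7,10.5) (10.5,4.5) (17.5,19.5)
edge 0: (0.5,30.5)→(7,10.5)  cross = 0.5·10.5 − 7·30.5 = -208.2500; (r_i+r_j)·cross = 7.5·-208.2500 = -1561.8750
edge 1: (7,10.5)→(10.5,4.5)  cross = 7·4.5 − 10.5·10.5 = -78.7500; (r_i+r_j)·cross = 17.5·-78.7500 = -1378.1250
edge 2: (10.5,4.5)→(17.5,19.5)  cross = 10.5·19.5 − 17.5·4.5 = 126.0000; (r_i+r_j)·cross = 28·126.0000 = 3528.0000
edge 3: (17.5,19.5)→(0.5,30.5)  cross = 17.5·30.5 − 0.5·19.5 = 524.0000; (r_i+r_j)·cross = 18·524.0000 = 9432.0000
Σcross = 363.0000 → A = |Σcross|/2 = 181.5000 mm²
Σ(r_i+r_j)·cross = 10020.0000 → first moment M = |Σ|/6 = 1670.0000
R_c = M/A = 1670.0000/181.5000 = 9.2011 mm
θ = 127° = 2.216568 rad
V = θ·R_c·A = 2.216568·9.2011·181.5000 = 3701.669 mm³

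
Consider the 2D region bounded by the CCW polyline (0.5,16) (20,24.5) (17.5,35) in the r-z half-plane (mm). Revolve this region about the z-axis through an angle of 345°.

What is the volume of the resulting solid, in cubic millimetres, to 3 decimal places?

Profile (r,z), 3 vertices: (0.5,16) (20,24.5) (17.5,35)
edge 0: (0.5,16)→(20,24.5)  cross = 0.5·24.5 − 20·16 = -307.7500; (r_i+r_j)·cross = 20.5·-307.7500 = -6308.8750
edge 1: (20,24.5)→(17.5,35)  cross = 20·35 − 17.5·24.5 = 271.2500; (r_i+r_j)·cross = 37.5·271.2500 = 10171.8750
edge 2: (17.5,35)→(0.5,16)  cross = 17.5·16 − 0.5·35 = 262.5000; (r_i+r_j)·cross = 18·262.5000 = 4725.0000
Σcross = 226.0000 → A = |Σcross|/2 = 113.0000 mm²
Σ(r_i+r_j)·cross = 8588.0000 → first moment M = |Σ|/6 = 1431.3333
R_c = M/A = 1431.3333/113.0000 = 12.6667 mm
θ = 345° = 6.021386 rad
V = θ·R_c·A = 6.021386·12.6667·113.0000 = 8618.610 mm³

Volume = 8618.610 mm³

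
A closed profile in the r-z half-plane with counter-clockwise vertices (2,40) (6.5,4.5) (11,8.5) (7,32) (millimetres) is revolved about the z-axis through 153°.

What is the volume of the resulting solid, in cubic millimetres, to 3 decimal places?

Profile (r,z), 4 vertices: (2,40) (6.5,4.5) (11,8.5) (7,32)
edge 0: (2,40)→(6.5,4.5)  cross = 2·4.5 − 6.5·40 = -251.0000; (r_i+r_j)·cross = 8.5·-251.0000 = -2133.5000
edge 1: (6.5,4.5)→(11,8.5)  cross = 6.5·8.5 − 11·4.5 = 5.7500; (r_i+r_j)·cross = 17.5·5.7500 = 100.6250
edge 2: (11,8.5)→(7,32)  cross = 11·32 − 7·8.5 = 292.5000; (r_i+r_j)·cross = 18·292.5000 = 5265.0000
edge 3: (7,32)→(2,40)  cross = 7·40 − 2·32 = 216.0000; (r_i+r_j)·cross = 9·216.0000 = 1944.0000
Σcross = 263.2500 → A = |Σcross|/2 = 131.6250 mm²
Σ(r_i+r_j)·cross = 5176.1250 → first moment M = |Σ|/6 = 862.6875
R_c = M/A = 862.6875/131.6250 = 6.5541 mm
θ = 153° = 2.670354 rad
V = θ·R_c·A = 2.670354·6.5541·131.6250 = 2303.681 mm³

Volume = 2303.681 mm³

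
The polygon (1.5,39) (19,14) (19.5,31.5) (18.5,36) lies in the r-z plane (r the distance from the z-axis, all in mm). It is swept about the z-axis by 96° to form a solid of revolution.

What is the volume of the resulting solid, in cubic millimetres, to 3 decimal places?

Profile (r,z), 4 vertices: (1.5,39) (19,14) (19.5,31.5) (18.5,36)
edge 0: (1.5,39)→(19,14)  cross = 1.5·14 − 19·39 = -720.0000; (r_i+r_j)·cross = 20.5·-720.0000 = -14760.0000
edge 1: (19,14)→(19.5,31.5)  cross = 19·31.5 − 19.5·14 = 325.5000; (r_i+r_j)·cross = 38.5·325.5000 = 12531.7500
edge 2: (19.5,31.5)→(18.5,36)  cross = 19.5·36 − 18.5·31.5 = 119.2500; (r_i+r_j)·cross = 38·119.2500 = 4531.5000
edge 3: (18.5,36)→(1.5,39)  cross = 18.5·39 − 1.5·36 = 667.5000; (r_i+r_j)·cross = 20·667.5000 = 13350.0000
Σcross = 392.2500 → A = |Σcross|/2 = 196.1250 mm²
Σ(r_i+r_j)·cross = 15653.2500 → first moment M = |Σ|/6 = 2608.8750
R_c = M/A = 2608.8750/196.1250 = 13.3021 mm
θ = 96° = 1.675516 rad
V = θ·R_c·A = 1.675516·13.3021·196.1250 = 4371.212 mm³

Volume = 4371.212 mm³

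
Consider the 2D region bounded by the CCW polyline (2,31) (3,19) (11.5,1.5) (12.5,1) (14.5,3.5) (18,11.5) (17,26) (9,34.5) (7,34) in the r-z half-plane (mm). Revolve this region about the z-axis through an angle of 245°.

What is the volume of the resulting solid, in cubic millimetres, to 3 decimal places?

Volume = 15454.471 mm³

Profile (r,z), 9 vertices: (2,31) (3,19) (11.5,1.5) (12.5,1) (14.5,3.5) (18,11.5) (17,26) (9,34.5) (7,34)
edge 0: (2,31)→(3,19)  cross = 2·19 − 3·31 = -55.0000; (r_i+r_j)·cross = 5·-55.0000 = -275.0000
edge 1: (3,19)→(11.5,1.5)  cross = 3·1.5 − 11.5·19 = -214.0000; (r_i+r_j)·cross = 14.5·-214.0000 = -3103.0000
edge 2: (11.5,1.5)→(12.5,1)  cross = 11.5·1 − 12.5·1.5 = -7.2500; (r_i+r_j)·cross = 24·-7.2500 = -174.0000
edge 3: (12.5,1)→(14.5,3.5)  cross = 12.5·3.5 − 14.5·1 = 29.2500; (r_i+r_j)·cross = 27·29.2500 = 789.7500
edge 4: (14.5,3.5)→(18,11.5)  cross = 14.5·11.5 − 18·3.5 = 103.7500; (r_i+r_j)·cross = 32.5·103.7500 = 3371.8750
edge 5: (18,11.5)→(17,26)  cross = 18·26 − 17·11.5 = 272.5000; (r_i+r_j)·cross = 35·272.5000 = 9537.5000
edge 6: (17,26)→(9,34.5)  cross = 17·34.5 − 9·26 = 352.5000; (r_i+r_j)·cross = 26·352.5000 = 9165.0000
edge 7: (9,34.5)→(7,34)  cross = 9·34 − 7·34.5 = 64.5000; (r_i+r_j)·cross = 16·64.5000 = 1032.0000
edge 8: (7,34)→(2,31)  cross = 7·31 − 2·34 = 149.0000; (r_i+r_j)·cross = 9·149.0000 = 1341.0000
Σcross = 695.2500 → A = |Σcross|/2 = 347.6250 mm²
Σ(r_i+r_j)·cross = 21685.1250 → first moment M = |Σ|/6 = 3614.1875
R_c = M/A = 3614.1875/347.6250 = 10.3968 mm
θ = 245° = 4.276057 rad
V = θ·R_c·A = 4.276057·10.3968·347.6250 = 15454.471 mm³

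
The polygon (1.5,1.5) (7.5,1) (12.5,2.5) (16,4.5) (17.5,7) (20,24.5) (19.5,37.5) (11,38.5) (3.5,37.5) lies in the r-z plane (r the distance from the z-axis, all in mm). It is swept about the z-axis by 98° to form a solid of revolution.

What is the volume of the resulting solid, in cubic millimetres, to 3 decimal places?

Profile (r,z), 9 vertices: (1.5,1.5) (7.5,1) (12.5,2.5) (16,4.5) (17.5,7) (20,24.5) (19.5,37.5) (11,38.5) (3.5,37.5)
edge 0: (1.5,1.5)→(7.5,1)  cross = 1.5·1 − 7.5·1.5 = -9.7500; (r_i+r_j)·cross = 9·-9.7500 = -87.7500
edge 1: (7.5,1)→(12.5,2.5)  cross = 7.5·2.5 − 12.5·1 = 6.2500; (r_i+r_j)·cross = 20·6.2500 = 125.0000
edge 2: (12.5,2.5)→(16,4.5)  cross = 12.5·4.5 − 16·2.5 = 16.2500; (r_i+r_j)·cross = 28.5·16.2500 = 463.1250
edge 3: (16,4.5)→(17.5,7)  cross = 16·7 − 17.5·4.5 = 33.2500; (r_i+r_j)·cross = 33.5·33.2500 = 1113.8750
edge 4: (17.5,7)→(20,24.5)  cross = 17.5·24.5 − 20·7 = 288.7500; (r_i+r_j)·cross = 37.5·288.7500 = 10828.1250
edge 5: (20,24.5)→(19.5,37.5)  cross = 20·37.5 − 19.5·24.5 = 272.2500; (r_i+r_j)·cross = 39.5·272.2500 = 10753.8750
edge 6: (19.5,37.5)→(11,38.5)  cross = 19.5·38.5 − 11·37.5 = 338.2500; (r_i+r_j)·cross = 30.5·338.2500 = 10316.6250
edge 7: (11,38.5)→(3.5,37.5)  cross = 11·37.5 − 3.5·38.5 = 277.7500; (r_i+r_j)·cross = 14.5·277.7500 = 4027.3750
edge 8: (3.5,37.5)→(1.5,1.5)  cross = 3.5·1.5 − 1.5·37.5 = -51.0000; (r_i+r_j)·cross = 5·-51.0000 = -255.0000
Σcross = 1172.0000 → A = |Σcross|/2 = 586.0000 mm²
Σ(r_i+r_j)·cross = 37285.2500 → first moment M = |Σ|/6 = 6214.2083
R_c = M/A = 6214.2083/586.0000 = 10.6045 mm
θ = 98° = 1.710423 rad
V = θ·R_c·A = 1.710423·10.6045·586.0000 = 10628.923 mm³

Volume = 10628.923 mm³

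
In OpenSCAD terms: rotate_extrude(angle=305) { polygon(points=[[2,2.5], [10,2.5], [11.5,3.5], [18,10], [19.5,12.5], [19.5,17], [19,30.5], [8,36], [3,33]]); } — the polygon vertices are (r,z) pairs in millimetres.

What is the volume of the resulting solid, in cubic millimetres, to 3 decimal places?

Profile (r,z), 9 vertices: (2,2.5) (10,2.5) (11.5,3.5) (18,10) (19.5,12.5) (19.5,17) (19,30.5) (8,36) (3,33)
edge 0: (2,2.5)→(10,2.5)  cross = 2·2.5 − 10·2.5 = -20.0000; (r_i+r_j)·cross = 12·-20.0000 = -240.0000
edge 1: (10,2.5)→(11.5,3.5)  cross = 10·3.5 − 11.5·2.5 = 6.2500; (r_i+r_j)·cross = 21.5·6.2500 = 134.3750
edge 2: (11.5,3.5)→(18,10)  cross = 11.5·10 − 18·3.5 = 52.0000; (r_i+r_j)·cross = 29.5·52.0000 = 1534.0000
edge 3: (18,10)→(19.5,12.5)  cross = 18·12.5 − 19.5·10 = 30.0000; (r_i+r_j)·cross = 37.5·30.0000 = 1125.0000
edge 4: (19.5,12.5)→(19.5,17)  cross = 19.5·17 − 19.5·12.5 = 87.7500; (r_i+r_j)·cross = 39·87.7500 = 3422.2500
edge 5: (19.5,17)→(19,30.5)  cross = 19.5·30.5 − 19·17 = 271.7500; (r_i+r_j)·cross = 38.5·271.7500 = 10462.3750
edge 6: (19,30.5)→(8,36)  cross = 19·36 − 8·30.5 = 440.0000; (r_i+r_j)·cross = 27·440.0000 = 11880.0000
edge 7: (8,36)→(3,33)  cross = 8·33 − 3·36 = 156.0000; (r_i+r_j)·cross = 11·156.0000 = 1716.0000
edge 8: (3,33)→(2,2.5)  cross = 3·2.5 − 2·33 = -58.5000; (r_i+r_j)·cross = 5·-58.5000 = -292.5000
Σcross = 965.2500 → A = |Σcross|/2 = 482.6250 mm²
Σ(r_i+r_j)·cross = 29741.5000 → first moment M = |Σ|/6 = 4956.9167
R_c = M/A = 4956.9167/482.6250 = 10.2707 mm
θ = 305° = 5.323254 rad
V = θ·R_c·A = 5.323254·10.2707·482.6250 = 26386.928 mm³

Volume = 26386.928 mm³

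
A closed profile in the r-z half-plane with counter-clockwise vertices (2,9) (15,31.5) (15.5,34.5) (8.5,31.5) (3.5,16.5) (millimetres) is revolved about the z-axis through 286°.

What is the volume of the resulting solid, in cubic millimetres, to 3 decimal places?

Profile (r,z), 5 vertices: (2,9) (15,31.5) (15.5,34.5) (8.5,31.5) (3.5,16.5)
edge 0: (2,9)→(15,31.5)  cross = 2·31.5 − 15·9 = -72.0000; (r_i+r_j)·cross = 17·-72.0000 = -1224.0000
edge 1: (15,31.5)→(15.5,34.5)  cross = 15·34.5 − 15.5·31.5 = 29.2500; (r_i+r_j)·cross = 30.5·29.2500 = 892.1250
edge 2: (15.5,34.5)→(8.5,31.5)  cross = 15.5·31.5 − 8.5·34.5 = 195.0000; (r_i+r_j)·cross = 24·195.0000 = 4680.0000
edge 3: (8.5,31.5)→(3.5,16.5)  cross = 8.5·16.5 − 3.5·31.5 = 30.0000; (r_i+r_j)·cross = 12·30.0000 = 360.0000
edge 4: (3.5,16.5)→(2,9)  cross = 3.5·9 − 2·16.5 = -1.5000; (r_i+r_j)·cross = 5.5·-1.5000 = -8.2500
Σcross = 180.7500 → A = |Σcross|/2 = 90.3750 mm²
Σ(r_i+r_j)·cross = 4699.8750 → first moment M = |Σ|/6 = 783.3125
R_c = M/A = 783.3125/90.3750 = 8.6674 mm
θ = 286° = 4.991642 rad
V = θ·R_c·A = 4.991642·8.6674·90.3750 = 3910.015 mm³

Volume = 3910.015 mm³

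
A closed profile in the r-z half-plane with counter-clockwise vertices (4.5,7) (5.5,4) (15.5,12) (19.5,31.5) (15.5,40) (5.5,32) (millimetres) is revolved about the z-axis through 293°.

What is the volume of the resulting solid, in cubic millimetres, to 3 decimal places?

Volume = 20225.137 mm³

Profile (r,z), 6 vertices: (4.5,7) (5.5,4) (15.5,12) (19.5,31.5) (15.5,40) (5.5,32)
edge 0: (4.5,7)→(5.5,4)  cross = 4.5·4 − 5.5·7 = -20.5000; (r_i+r_j)·cross = 10·-20.5000 = -205.0000
edge 1: (5.5,4)→(15.5,12)  cross = 5.5·12 − 15.5·4 = 4.0000; (r_i+r_j)·cross = 21·4.0000 = 84.0000
edge 2: (15.5,12)→(19.5,31.5)  cross = 15.5·31.5 − 19.5·12 = 254.2500; (r_i+r_j)·cross = 35·254.2500 = 8898.7500
edge 3: (19.5,31.5)→(15.5,40)  cross = 19.5·40 − 15.5·31.5 = 291.7500; (r_i+r_j)·cross = 35·291.7500 = 10211.2500
edge 4: (15.5,40)→(5.5,32)  cross = 15.5·32 − 5.5·40 = 276.0000; (r_i+r_j)·cross = 21·276.0000 = 5796.0000
edge 5: (5.5,32)→(4.5,7)  cross = 5.5·7 − 4.5·32 = -105.5000; (r_i+r_j)·cross = 10·-105.5000 = -1055.0000
Σcross = 700.0000 → A = |Σcross|/2 = 350.0000 mm²
Σ(r_i+r_j)·cross = 23730.0000 → first moment M = |Σ|/6 = 3955.0000
R_c = M/A = 3955.0000/350.0000 = 11.3000 mm
θ = 293° = 5.113815 rad
V = θ·R_c·A = 5.113815·11.3000·350.0000 = 20225.137 mm³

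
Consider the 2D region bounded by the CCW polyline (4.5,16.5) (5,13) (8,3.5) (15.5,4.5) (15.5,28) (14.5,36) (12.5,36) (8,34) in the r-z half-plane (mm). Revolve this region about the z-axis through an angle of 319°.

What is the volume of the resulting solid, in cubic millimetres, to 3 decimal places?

Volume = 17222.792 mm³

Profile (r,z), 8 vertices: (4.5,16.5) (5,13) (8,3.5) (15.5,4.5) (15.5,28) (14.5,36) (12.5,36) (8,34)
edge 0: (4.5,16.5)→(5,13)  cross = 4.5·13 − 5·16.5 = -24.0000; (r_i+r_j)·cross = 9.5·-24.0000 = -228.0000
edge 1: (5,13)→(8,3.5)  cross = 5·3.5 − 8·13 = -86.5000; (r_i+r_j)·cross = 13·-86.5000 = -1124.5000
edge 2: (8,3.5)→(15.5,4.5)  cross = 8·4.5 − 15.5·3.5 = -18.2500; (r_i+r_j)·cross = 23.5·-18.2500 = -428.8750
edge 3: (15.5,4.5)→(15.5,28)  cross = 15.5·28 − 15.5·4.5 = 364.2500; (r_i+r_j)·cross = 31·364.2500 = 11291.7500
edge 4: (15.5,28)→(14.5,36)  cross = 15.5·36 − 14.5·28 = 152.0000; (r_i+r_j)·cross = 30·152.0000 = 4560.0000
edge 5: (14.5,36)→(12.5,36)  cross = 14.5·36 − 12.5·36 = 72.0000; (r_i+r_j)·cross = 27·72.0000 = 1944.0000
edge 6: (12.5,36)→(8,34)  cross = 12.5·34 − 8·36 = 137.0000; (r_i+r_j)·cross = 20.5·137.0000 = 2808.5000
edge 7: (8,34)→(4.5,16.5)  cross = 8·16.5 − 4.5·34 = -21.0000; (r_i+r_j)·cross = 12.5·-21.0000 = -262.5000
Σcross = 575.5000 → A = |Σcross|/2 = 287.7500 mm²
Σ(r_i+r_j)·cross = 18560.3750 → first moment M = |Σ|/6 = 3093.3958
R_c = M/A = 3093.3958/287.7500 = 10.7503 mm
θ = 319° = 5.567600 rad
V = θ·R_c·A = 5.567600·10.7503·287.7500 = 17222.792 mm³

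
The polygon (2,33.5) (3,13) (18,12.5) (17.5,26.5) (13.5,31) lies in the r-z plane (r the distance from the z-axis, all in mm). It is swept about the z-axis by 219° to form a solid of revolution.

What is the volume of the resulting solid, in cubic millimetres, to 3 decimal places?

Profile (r,z), 5 vertices: (2,33.5) (3,13) (18,12.5) (17.5,26.5) (13.5,31)
edge 0: (2,33.5)→(3,13)  cross = 2·13 − 3·33.5 = -74.5000; (r_i+r_j)·cross = 5·-74.5000 = -372.5000
edge 1: (3,13)→(18,12.5)  cross = 3·12.5 − 18·13 = -196.5000; (r_i+r_j)·cross = 21·-196.5000 = -4126.5000
edge 2: (18,12.5)→(17.5,26.5)  cross = 18·26.5 − 17.5·12.5 = 258.2500; (r_i+r_j)·cross = 35.5·258.2500 = 9167.8750
edge 3: (17.5,26.5)→(13.5,31)  cross = 17.5·31 − 13.5·26.5 = 184.7500; (r_i+r_j)·cross = 31·184.7500 = 5727.2500
edge 4: (13.5,31)→(2,33.5)  cross = 13.5·33.5 − 2·31 = 390.2500; (r_i+r_j)·cross = 15.5·390.2500 = 6048.8750
Σcross = 562.2500 → A = |Σcross|/2 = 281.1250 mm²
Σ(r_i+r_j)·cross = 16445.0000 → first moment M = |Σ|/6 = 2740.8333
R_c = M/A = 2740.8333/281.1250 = 9.7495 mm
θ = 219° = 3.822271 rad
V = θ·R_c·A = 3.822271·9.7495·281.1250 = 10476.208 mm³

Volume = 10476.208 mm³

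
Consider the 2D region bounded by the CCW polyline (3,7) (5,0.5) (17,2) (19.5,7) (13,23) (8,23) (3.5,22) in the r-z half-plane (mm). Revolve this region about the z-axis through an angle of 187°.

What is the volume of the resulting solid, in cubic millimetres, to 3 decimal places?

Profile (r,z), 7 vertices: (3,7) (5,0.5) (17,2) (19.5,7) (13,23) (8,23) (3.5,22)
edge 0: (3,7)→(5,0.5)  cross = 3·0.5 − 5·7 = -33.5000; (r_i+r_j)·cross = 8·-33.5000 = -268.0000
edge 1: (5,0.5)→(17,2)  cross = 5·2 − 17·0.5 = 1.5000; (r_i+r_j)·cross = 22·1.5000 = 33.0000
edge 2: (17,2)→(19.5,7)  cross = 17·7 − 19.5·2 = 80.0000; (r_i+r_j)·cross = 36.5·80.0000 = 2920.0000
edge 3: (19.5,7)→(13,23)  cross = 19.5·23 − 13·7 = 357.5000; (r_i+r_j)·cross = 32.5·357.5000 = 11618.7500
edge 4: (13,23)→(8,23)  cross = 13·23 − 8·23 = 115.0000; (r_i+r_j)·cross = 21·115.0000 = 2415.0000
edge 5: (8,23)→(3.5,22)  cross = 8·22 − 3.5·23 = 95.5000; (r_i+r_j)·cross = 11.5·95.5000 = 1098.2500
edge 6: (3.5,22)→(3,7)  cross = 3.5·7 − 3·22 = -41.5000; (r_i+r_j)·cross = 6.5·-41.5000 = -269.7500
Σcross = 574.5000 → A = |Σcross|/2 = 287.2500 mm²
Σ(r_i+r_j)·cross = 17547.2500 → first moment M = |Σ|/6 = 2924.5417
R_c = M/A = 2924.5417/287.2500 = 10.1812 mm
θ = 187° = 3.263766 rad
V = θ·R_c·A = 3.263766·10.1812·287.2500 = 9545.019 mm³

Volume = 9545.019 mm³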